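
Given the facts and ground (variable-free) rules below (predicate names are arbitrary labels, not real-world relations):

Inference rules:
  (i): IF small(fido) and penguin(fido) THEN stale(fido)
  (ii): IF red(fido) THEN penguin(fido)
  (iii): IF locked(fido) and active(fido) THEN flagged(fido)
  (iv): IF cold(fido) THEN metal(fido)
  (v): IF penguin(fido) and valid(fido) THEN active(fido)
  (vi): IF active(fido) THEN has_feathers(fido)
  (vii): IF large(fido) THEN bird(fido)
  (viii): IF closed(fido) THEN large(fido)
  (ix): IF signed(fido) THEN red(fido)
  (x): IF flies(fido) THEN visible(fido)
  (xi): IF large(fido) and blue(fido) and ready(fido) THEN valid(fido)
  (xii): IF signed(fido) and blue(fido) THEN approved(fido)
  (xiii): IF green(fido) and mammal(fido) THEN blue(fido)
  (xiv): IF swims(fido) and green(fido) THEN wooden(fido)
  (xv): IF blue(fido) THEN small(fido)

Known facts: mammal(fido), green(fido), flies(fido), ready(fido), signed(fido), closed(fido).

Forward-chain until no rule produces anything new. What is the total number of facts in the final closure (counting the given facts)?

Round 1: (viii) [IF closed(fido) THEN large(fido)]; (ix) [IF signed(fido) THEN red(fido)]; (x) [IF flies(fido) THEN visible(fido)]; (xiii) [IF green(fido) and mammal(fido) THEN blue(fido)]. New: large(fido), red(fido), visible(fido), blue(fido).
Round 2: (ii) [IF red(fido) THEN penguin(fido)]; (vii) [IF large(fido) THEN bird(fido)]; (xi) [IF large(fido) and blue(fido) and ready(fido) THEN valid(fido)]; (xii) [IF signed(fido) and blue(fido) THEN approved(fido)]; (xv) [IF blue(fido) THEN small(fido)]. New: penguin(fido), bird(fido), valid(fido), approved(fido), small(fido).
Round 3: (i) [IF small(fido) and penguin(fido) THEN stale(fido)]; (v) [IF penguin(fido) and valid(fido) THEN active(fido)]. New: stale(fido), active(fido).
Round 4: (vi) [IF active(fido) THEN has_feathers(fido)]. New: has_feathers(fido).
Closure: {active(fido), approved(fido), bird(fido), blue(fido), closed(fido), flies(fido), green(fido), has_feathers(fido), large(fido), mammal(fido), penguin(fido), ready(fido), red(fido), signed(fido), small(fido), stale(fido), valid(fido), visible(fido)} — 18 facts.

18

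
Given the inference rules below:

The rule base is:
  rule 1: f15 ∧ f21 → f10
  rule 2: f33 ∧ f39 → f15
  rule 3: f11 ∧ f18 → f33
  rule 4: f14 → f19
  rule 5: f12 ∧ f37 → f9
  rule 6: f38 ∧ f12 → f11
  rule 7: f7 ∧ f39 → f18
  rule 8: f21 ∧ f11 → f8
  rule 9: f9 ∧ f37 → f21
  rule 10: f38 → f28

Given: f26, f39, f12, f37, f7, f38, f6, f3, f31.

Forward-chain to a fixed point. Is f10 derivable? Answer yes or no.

Round 1 — rule 5, rule 6, rule 7, rule 10, derive f9, f11, f18, f28.
Round 2 — rule 3, rule 9, derive f33, f21.
Round 3 — rule 2, rule 8, derive f15, f8.
Round 4 — rule 1, derive f10.
f10 appears in round 4, so it is derivable.

yes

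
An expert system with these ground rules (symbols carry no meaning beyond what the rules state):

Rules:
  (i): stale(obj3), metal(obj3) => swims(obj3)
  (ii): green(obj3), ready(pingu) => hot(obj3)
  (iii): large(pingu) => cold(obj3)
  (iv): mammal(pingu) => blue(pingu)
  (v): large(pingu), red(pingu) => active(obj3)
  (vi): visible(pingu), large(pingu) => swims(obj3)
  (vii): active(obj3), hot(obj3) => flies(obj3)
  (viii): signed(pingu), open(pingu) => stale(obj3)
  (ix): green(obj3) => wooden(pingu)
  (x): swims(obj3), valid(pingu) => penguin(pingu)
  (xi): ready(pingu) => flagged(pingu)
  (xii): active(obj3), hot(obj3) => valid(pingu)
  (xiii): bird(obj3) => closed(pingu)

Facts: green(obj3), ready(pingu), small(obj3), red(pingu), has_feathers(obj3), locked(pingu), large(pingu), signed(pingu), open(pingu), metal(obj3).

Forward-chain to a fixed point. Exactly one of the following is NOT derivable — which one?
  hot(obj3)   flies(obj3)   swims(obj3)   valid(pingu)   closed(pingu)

closed(pingu)

Round 1 — (ii), (iii), (v), (viii), (ix), (xi), derive hot(obj3), cold(obj3), active(obj3), stale(obj3), wooden(pingu), flagged(pingu).
Round 2 — (i), (vii), (xii), derive swims(obj3), flies(obj3), valid(pingu).
Round 3 — (x), derive penguin(pingu).
Derived: swims(obj3) (round 2), valid(pingu) (round 2), hot(obj3) (round 1), flies(obj3) (round 2). closed(pingu) never appears in any round.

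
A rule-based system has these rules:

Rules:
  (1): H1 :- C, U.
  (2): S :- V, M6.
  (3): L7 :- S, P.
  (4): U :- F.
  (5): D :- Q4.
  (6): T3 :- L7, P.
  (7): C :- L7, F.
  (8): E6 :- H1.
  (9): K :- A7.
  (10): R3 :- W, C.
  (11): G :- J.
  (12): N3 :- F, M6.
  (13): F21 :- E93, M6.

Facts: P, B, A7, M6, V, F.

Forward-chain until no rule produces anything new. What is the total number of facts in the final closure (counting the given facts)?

[1] (2) [S :- V, M6.]; (4) [U :- F.]; (9) [K :- A7.]; (12) [N3 :- F, M6.]. ⇒ new: S, U, K, N3.
[2] (3) [L7 :- S, P.]. ⇒ new: L7.
[3] (6) [T3 :- L7, P.]; (7) [C :- L7, F.]. ⇒ new: T3, C.
[4] (1) [H1 :- C, U.]. ⇒ new: H1.
[5] (8) [E6 :- H1.]. ⇒ new: E6.
Closure: {A7, B, C, E6, F, H1, K, L7, M6, N3, P, S, T3, U, V} — 15 facts.

15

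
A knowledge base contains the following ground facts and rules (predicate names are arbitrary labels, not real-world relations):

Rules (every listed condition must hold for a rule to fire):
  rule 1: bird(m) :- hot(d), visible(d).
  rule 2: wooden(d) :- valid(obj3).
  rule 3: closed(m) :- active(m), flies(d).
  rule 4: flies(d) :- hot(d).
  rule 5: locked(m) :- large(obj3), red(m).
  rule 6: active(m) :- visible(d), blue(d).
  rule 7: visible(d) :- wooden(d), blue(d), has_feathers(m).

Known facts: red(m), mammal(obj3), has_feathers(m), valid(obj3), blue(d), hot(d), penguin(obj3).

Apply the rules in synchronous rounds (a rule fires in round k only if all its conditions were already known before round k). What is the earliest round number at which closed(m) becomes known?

Round 1: rule 2 [wooden(d) :- valid(obj3).]; rule 4 [flies(d) :- hot(d).]. Adds wooden(d), flies(d).
Round 2: rule 7 [visible(d) :- wooden(d), blue(d), has_feathers(m).]. Adds visible(d).
Round 3: rule 1 [bird(m) :- hot(d), visible(d).]; rule 6 [active(m) :- visible(d), blue(d).]. Adds bird(m), active(m).
Round 4: rule 3 [closed(m) :- active(m), flies(d).]. Adds closed(m).
closed(m) first appears in round 4.

4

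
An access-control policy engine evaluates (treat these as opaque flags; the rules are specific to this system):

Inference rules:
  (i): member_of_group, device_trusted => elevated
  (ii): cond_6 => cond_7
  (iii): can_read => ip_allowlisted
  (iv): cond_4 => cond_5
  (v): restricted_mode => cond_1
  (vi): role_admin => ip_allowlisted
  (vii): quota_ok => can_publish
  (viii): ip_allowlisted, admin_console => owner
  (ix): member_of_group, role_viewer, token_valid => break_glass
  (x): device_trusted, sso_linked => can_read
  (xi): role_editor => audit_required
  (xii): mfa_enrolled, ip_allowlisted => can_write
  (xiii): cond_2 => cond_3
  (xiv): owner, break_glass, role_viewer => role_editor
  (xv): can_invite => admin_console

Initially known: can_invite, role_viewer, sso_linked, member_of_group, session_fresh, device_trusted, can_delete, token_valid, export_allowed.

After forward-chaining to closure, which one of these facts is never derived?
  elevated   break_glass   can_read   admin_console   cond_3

cond_3

Round 1 fires (i), (ix), (x), (xv), giving elevated, break_glass, can_read, admin_console.
Round 2 fires (iii), giving ip_allowlisted.
Round 3 fires (viii), giving owner.
Round 4 fires (xiv), giving role_editor.
Round 5 fires (xi), giving audit_required.
Derived: can_read (round 1), elevated (round 1), admin_console (round 1), break_glass (round 1). cond_3 never appears in any round.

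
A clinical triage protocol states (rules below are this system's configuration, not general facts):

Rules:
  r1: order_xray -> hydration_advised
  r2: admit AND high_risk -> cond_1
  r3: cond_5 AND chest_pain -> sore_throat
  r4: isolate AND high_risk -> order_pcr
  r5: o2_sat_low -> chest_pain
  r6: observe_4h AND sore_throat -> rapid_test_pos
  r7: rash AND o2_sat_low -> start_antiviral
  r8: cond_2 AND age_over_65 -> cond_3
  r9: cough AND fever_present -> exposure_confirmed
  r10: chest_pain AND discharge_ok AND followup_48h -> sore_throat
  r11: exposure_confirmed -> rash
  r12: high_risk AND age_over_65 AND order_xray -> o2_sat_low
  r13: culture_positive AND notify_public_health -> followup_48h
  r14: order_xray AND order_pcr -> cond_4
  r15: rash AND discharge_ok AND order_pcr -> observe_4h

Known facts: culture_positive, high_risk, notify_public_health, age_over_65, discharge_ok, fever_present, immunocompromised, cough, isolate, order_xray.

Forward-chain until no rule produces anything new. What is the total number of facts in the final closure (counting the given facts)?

22

Round 1 — r1, r4, r9, r12, r13, derive hydration_advised, order_pcr, exposure_confirmed, o2_sat_low, followup_48h.
Round 2 — r5, r11, r14, derive chest_pain, rash, cond_4.
Round 3 — r7, r10, r15, derive start_antiviral, sore_throat, observe_4h.
Round 4 — r6, derive rapid_test_pos.
Closure: {age_over_65, chest_pain, cond_4, cough, culture_positive, discharge_ok, exposure_confirmed, fever_present, followup_48h, high_risk, hydration_advised, immunocompromised, isolate, notify_public_health, o2_sat_low, observe_4h, order_pcr, order_xray, rapid_test_pos, rash, sore_throat, start_antiviral} — 22 facts.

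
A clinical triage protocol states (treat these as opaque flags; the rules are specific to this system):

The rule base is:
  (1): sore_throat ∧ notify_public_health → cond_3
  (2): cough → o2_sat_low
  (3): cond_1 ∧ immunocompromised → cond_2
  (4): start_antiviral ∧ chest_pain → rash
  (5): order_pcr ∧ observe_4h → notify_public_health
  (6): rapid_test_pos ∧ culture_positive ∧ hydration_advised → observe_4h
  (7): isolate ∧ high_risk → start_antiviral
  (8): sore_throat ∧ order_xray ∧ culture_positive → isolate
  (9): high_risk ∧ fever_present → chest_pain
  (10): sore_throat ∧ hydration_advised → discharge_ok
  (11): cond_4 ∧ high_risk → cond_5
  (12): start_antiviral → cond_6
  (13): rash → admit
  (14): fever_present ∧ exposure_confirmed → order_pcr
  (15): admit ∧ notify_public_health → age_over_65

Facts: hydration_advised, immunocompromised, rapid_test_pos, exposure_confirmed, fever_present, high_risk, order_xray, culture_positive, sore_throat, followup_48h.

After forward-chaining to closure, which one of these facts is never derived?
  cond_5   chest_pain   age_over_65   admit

Round 1 — (6), (8), (9), (10), (14), derive observe_4h, isolate, chest_pain, discharge_ok, order_pcr.
Round 2 — (5), (7), derive notify_public_health, start_antiviral.
Round 3 — (1), (4), (12), derive cond_3, rash, cond_6.
Round 4 — (13), derive admit.
Round 5 — (15), derive age_over_65.
Derived: admit (round 4), chest_pain (round 1), age_over_65 (round 5). cond_5 never appears in any round.

cond_5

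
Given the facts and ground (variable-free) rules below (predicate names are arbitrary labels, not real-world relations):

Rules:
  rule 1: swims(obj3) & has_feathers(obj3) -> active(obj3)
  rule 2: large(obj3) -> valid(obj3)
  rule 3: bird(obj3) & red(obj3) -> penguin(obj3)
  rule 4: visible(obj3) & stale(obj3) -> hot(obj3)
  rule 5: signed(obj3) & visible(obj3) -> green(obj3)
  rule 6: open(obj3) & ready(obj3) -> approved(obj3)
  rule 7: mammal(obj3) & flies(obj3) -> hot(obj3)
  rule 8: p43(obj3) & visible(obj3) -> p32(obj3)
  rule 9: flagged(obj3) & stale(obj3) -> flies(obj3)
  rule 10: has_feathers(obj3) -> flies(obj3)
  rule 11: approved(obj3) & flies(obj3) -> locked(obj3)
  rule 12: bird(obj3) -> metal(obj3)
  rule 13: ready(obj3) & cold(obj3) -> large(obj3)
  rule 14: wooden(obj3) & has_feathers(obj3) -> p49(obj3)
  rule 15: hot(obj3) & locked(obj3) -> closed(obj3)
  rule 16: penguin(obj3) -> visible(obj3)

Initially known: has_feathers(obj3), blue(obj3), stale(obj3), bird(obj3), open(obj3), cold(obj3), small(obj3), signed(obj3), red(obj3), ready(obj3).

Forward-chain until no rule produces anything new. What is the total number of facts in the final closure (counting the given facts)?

Round 1: rule 3 [bird(obj3) & red(obj3) -> penguin(obj3)]; rule 6 [open(obj3) & ready(obj3) -> approved(obj3)]; rule 10 [has_feathers(obj3) -> flies(obj3)]; rule 12 [bird(obj3) -> metal(obj3)]; rule 13 [ready(obj3) & cold(obj3) -> large(obj3)]. New: penguin(obj3), approved(obj3), flies(obj3), metal(obj3), large(obj3).
Round 2: rule 2 [large(obj3) -> valid(obj3)]; rule 11 [approved(obj3) & flies(obj3) -> locked(obj3)]; rule 16 [penguin(obj3) -> visible(obj3)]. New: valid(obj3), locked(obj3), visible(obj3).
Round 3: rule 4 [visible(obj3) & stale(obj3) -> hot(obj3)]; rule 5 [signed(obj3) & visible(obj3) -> green(obj3)]. New: hot(obj3), green(obj3).
Round 4: rule 15 [hot(obj3) & locked(obj3) -> closed(obj3)]. New: closed(obj3).
Closure: {approved(obj3), bird(obj3), blue(obj3), closed(obj3), cold(obj3), flies(obj3), green(obj3), has_feathers(obj3), hot(obj3), large(obj3), locked(obj3), metal(obj3), open(obj3), penguin(obj3), ready(obj3), red(obj3), signed(obj3), small(obj3), stale(obj3), valid(obj3), visible(obj3)} — 21 facts.

21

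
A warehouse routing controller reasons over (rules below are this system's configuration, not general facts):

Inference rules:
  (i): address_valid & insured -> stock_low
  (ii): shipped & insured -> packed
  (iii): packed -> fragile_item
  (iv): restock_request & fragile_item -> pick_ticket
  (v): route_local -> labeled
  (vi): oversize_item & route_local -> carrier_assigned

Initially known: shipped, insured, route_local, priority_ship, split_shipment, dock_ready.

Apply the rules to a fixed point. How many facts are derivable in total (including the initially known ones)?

9

Round 1 — (ii), (v), derive packed, labeled.
Round 2 — (iii), derive fragile_item.
Closure: {dock_ready, fragile_item, insured, labeled, packed, priority_ship, route_local, shipped, split_shipment} — 9 facts.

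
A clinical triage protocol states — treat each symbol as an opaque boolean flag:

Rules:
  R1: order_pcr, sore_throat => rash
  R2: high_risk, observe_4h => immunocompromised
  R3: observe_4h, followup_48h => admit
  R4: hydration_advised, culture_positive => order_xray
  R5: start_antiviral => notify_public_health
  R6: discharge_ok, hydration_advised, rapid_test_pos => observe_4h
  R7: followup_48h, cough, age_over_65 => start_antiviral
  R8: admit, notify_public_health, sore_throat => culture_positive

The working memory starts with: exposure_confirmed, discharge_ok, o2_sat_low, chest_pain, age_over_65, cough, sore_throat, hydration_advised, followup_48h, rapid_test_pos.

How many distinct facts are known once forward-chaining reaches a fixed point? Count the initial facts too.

Round 1: R6 [discharge_ok, hydration_advised, rapid_test_pos => observe_4h]; R7 [followup_48h, cough, age_over_65 => start_antiviral]. New: observe_4h, start_antiviral.
Round 2: R3 [observe_4h, followup_48h => admit]; R5 [start_antiviral => notify_public_health]. New: admit, notify_public_health.
Round 3: R8 [admit, notify_public_health, sore_throat => culture_positive]. New: culture_positive.
Round 4: R4 [hydration_advised, culture_positive => order_xray]. New: order_xray.
Closure: {admit, age_over_65, chest_pain, cough, culture_positive, discharge_ok, exposure_confirmed, followup_48h, hydration_advised, notify_public_health, o2_sat_low, observe_4h, order_xray, rapid_test_pos, sore_throat, start_antiviral} — 16 facts.

16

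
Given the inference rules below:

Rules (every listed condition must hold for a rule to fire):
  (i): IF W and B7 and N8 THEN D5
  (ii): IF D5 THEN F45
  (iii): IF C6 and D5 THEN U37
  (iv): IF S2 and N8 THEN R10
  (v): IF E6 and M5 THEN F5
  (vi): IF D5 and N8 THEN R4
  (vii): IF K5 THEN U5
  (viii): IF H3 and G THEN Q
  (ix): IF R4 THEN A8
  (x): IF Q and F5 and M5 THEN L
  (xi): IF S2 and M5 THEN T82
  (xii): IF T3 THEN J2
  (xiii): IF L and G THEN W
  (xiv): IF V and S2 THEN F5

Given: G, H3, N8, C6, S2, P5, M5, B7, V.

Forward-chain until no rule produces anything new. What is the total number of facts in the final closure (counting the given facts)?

Round 1: (iv) [IF S2 and N8 THEN R10]; (viii) [IF H3 and G THEN Q]; (xi) [IF S2 and M5 THEN T82]; (xiv) [IF V and S2 THEN F5]. New: R10, Q, T82, F5.
Round 2: (x) [IF Q and F5 and M5 THEN L]. New: L.
Round 3: (xiii) [IF L and G THEN W]. New: W.
Round 4: (i) [IF W and B7 and N8 THEN D5]. New: D5.
Round 5: (ii) [IF D5 THEN F45]; (iii) [IF C6 and D5 THEN U37]; (vi) [IF D5 and N8 THEN R4]. New: F45, U37, R4.
Round 6: (ix) [IF R4 THEN A8]. New: A8.
Closure: {A8, B7, C6, D5, F45, F5, G, H3, L, M5, N8, P5, Q, R10, R4, S2, T82, U37, V, W} — 20 facts.

20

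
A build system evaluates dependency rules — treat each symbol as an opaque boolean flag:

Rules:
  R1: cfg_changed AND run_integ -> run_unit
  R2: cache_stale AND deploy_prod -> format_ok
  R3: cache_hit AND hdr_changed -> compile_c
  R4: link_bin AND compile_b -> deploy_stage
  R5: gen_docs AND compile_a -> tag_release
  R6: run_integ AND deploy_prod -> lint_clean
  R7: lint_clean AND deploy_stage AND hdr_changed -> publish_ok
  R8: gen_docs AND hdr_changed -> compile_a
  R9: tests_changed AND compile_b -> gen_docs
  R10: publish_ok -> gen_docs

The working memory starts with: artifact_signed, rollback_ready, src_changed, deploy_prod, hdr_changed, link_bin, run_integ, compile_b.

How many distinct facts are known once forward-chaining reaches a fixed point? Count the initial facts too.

[1] R4 [link_bin AND compile_b -> deploy_stage]; R6 [run_integ AND deploy_prod -> lint_clean]. ⇒ new: deploy_stage, lint_clean.
[2] R7 [lint_clean AND deploy_stage AND hdr_changed -> publish_ok]. ⇒ new: publish_ok.
[3] R10 [publish_ok -> gen_docs]. ⇒ new: gen_docs.
[4] R8 [gen_docs AND hdr_changed -> compile_a]. ⇒ new: compile_a.
[5] R5 [gen_docs AND compile_a -> tag_release]. ⇒ new: tag_release.
Closure: {artifact_signed, compile_a, compile_b, deploy_prod, deploy_stage, gen_docs, hdr_changed, link_bin, lint_clean, publish_ok, rollback_ready, run_integ, src_changed, tag_release} — 14 facts.

14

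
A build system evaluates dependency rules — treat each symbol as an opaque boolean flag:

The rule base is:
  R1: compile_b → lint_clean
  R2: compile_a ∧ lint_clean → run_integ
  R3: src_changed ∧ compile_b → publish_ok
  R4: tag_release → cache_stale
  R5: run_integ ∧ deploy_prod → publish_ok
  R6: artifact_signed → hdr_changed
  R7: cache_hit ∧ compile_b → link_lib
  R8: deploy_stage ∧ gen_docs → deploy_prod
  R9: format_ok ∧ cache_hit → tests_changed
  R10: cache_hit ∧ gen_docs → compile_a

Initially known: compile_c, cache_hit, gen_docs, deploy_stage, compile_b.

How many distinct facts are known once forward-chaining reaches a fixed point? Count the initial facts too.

11

Round 1: R1 [compile_b → lint_clean]; R7 [cache_hit ∧ compile_b → link_lib]; R8 [deploy_stage ∧ gen_docs → deploy_prod]; R10 [cache_hit ∧ gen_docs → compile_a]. New: lint_clean, link_lib, deploy_prod, compile_a.
Round 2: R2 [compile_a ∧ lint_clean → run_integ]. New: run_integ.
Round 3: R5 [run_integ ∧ deploy_prod → publish_ok]. New: publish_ok.
Closure: {cache_hit, compile_a, compile_b, compile_c, deploy_prod, deploy_stage, gen_docs, link_lib, lint_clean, publish_ok, run_integ} — 11 facts.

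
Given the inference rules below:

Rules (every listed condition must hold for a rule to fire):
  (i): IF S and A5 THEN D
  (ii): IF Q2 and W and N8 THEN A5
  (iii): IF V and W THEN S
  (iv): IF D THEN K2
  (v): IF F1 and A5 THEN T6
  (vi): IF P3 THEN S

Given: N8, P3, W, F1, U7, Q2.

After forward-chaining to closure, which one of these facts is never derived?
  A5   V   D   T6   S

Round 1 fires (ii), (vi), giving A5, S.
Round 2 fires (i), (v), giving D, T6.
Round 3 fires (iv), giving K2.
Derived: A5 (round 1), S (round 1), T6 (round 2), D (round 2). V never appears in any round.

V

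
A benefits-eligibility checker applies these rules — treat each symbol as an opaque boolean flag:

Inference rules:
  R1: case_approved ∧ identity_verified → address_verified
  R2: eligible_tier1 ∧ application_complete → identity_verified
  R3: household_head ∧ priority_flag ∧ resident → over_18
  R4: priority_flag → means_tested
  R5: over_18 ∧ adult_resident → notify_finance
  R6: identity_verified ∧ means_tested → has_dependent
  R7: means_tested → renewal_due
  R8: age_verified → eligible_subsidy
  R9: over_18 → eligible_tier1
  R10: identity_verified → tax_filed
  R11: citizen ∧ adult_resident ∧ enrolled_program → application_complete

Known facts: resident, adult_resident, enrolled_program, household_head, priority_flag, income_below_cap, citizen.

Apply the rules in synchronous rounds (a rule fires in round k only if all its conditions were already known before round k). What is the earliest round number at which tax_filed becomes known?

Round 1: R3 [household_head ∧ priority_flag ∧ resident → over_18]; R4 [priority_flag → means_tested]; R11 [citizen ∧ adult_resident ∧ enrolled_program → application_complete]. Adds over_18, means_tested, application_complete.
Round 2: R5 [over_18 ∧ adult_resident → notify_finance]; R7 [means_tested → renewal_due]; R9 [over_18 → eligible_tier1]. Adds notify_finance, renewal_due, eligible_tier1.
Round 3: R2 [eligible_tier1 ∧ application_complete → identity_verified]. Adds identity_verified.
Round 4: R6 [identity_verified ∧ means_tested → has_dependent]; R10 [identity_verified → tax_filed]. Adds has_dependent, tax_filed.
tax_filed first appears in round 4.

4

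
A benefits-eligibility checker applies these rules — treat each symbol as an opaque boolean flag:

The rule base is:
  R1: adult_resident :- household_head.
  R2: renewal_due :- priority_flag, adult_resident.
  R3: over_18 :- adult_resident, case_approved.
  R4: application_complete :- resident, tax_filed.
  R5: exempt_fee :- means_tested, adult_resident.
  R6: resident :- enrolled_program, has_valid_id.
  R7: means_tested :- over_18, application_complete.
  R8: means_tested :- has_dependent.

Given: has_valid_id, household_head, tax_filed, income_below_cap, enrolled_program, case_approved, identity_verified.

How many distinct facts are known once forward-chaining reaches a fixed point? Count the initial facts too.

13

[1] R1 [adult_resident :- household_head.]; R6 [resident :- enrolled_program, has_valid_id.]. ⇒ new: adult_resident, resident.
[2] R3 [over_18 :- adult_resident, case_approved.]; R4 [application_complete :- resident, tax_filed.]. ⇒ new: over_18, application_complete.
[3] R7 [means_tested :- over_18, application_complete.]. ⇒ new: means_tested.
[4] R5 [exempt_fee :- means_tested, adult_resident.]. ⇒ new: exempt_fee.
Closure: {adult_resident, application_complete, case_approved, enrolled_program, exempt_fee, has_valid_id, household_head, identity_verified, income_below_cap, means_tested, over_18, resident, tax_filed} — 13 facts.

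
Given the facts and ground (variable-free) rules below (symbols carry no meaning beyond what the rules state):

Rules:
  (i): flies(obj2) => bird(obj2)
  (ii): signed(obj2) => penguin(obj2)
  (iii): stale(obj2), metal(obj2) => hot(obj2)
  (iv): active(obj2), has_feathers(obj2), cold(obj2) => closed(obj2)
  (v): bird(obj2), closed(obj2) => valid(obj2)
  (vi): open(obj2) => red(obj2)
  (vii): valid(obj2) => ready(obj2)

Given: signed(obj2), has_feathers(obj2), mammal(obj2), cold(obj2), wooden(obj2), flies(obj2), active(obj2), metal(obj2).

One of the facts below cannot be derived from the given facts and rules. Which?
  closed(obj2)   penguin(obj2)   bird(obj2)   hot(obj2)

hot(obj2)

Round 1 — (i), (ii), (iv), derive bird(obj2), penguin(obj2), closed(obj2).
Round 2 — (v), derive valid(obj2).
Round 3 — (vii), derive ready(obj2).
Derived: penguin(obj2) (round 1), closed(obj2) (round 1), bird(obj2) (round 1). hot(obj2) never appears in any round.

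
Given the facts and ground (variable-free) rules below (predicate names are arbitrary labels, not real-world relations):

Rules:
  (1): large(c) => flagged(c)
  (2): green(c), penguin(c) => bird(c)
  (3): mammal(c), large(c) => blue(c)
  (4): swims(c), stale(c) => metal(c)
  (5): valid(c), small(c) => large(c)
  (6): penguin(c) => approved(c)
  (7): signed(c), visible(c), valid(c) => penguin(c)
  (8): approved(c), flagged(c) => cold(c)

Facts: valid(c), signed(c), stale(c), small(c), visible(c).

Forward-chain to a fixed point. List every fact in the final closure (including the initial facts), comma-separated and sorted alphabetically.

Round 1 — (5), (7), derive large(c), penguin(c).
Round 2 — (1), (6), derive flagged(c), approved(c).
Round 3 — (8), derive cold(c).

approved(c), cold(c), flagged(c), large(c), penguin(c), signed(c), small(c), stale(c), valid(c), visible(c)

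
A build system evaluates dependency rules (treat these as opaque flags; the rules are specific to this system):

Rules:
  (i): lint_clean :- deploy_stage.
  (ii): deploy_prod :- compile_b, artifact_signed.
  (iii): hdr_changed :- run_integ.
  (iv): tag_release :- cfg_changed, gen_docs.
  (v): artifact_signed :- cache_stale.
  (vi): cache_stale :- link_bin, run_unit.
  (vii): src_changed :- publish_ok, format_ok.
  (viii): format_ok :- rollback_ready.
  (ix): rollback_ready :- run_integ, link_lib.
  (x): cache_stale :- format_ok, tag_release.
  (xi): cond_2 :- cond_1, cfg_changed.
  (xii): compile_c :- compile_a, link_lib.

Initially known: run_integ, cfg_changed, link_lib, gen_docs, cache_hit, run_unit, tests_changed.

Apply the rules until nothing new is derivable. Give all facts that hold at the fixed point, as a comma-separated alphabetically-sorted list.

artifact_signed, cache_hit, cache_stale, cfg_changed, format_ok, gen_docs, hdr_changed, link_lib, rollback_ready, run_integ, run_unit, tag_release, tests_changed

Round 1: (iii) [hdr_changed :- run_integ.]; (iv) [tag_release :- cfg_changed, gen_docs.]; (ix) [rollback_ready :- run_integ, link_lib.]. Adds hdr_changed, tag_release, rollback_ready.
Round 2: (viii) [format_ok :- rollback_ready.]. Adds format_ok.
Round 3: (x) [cache_stale :- format_ok, tag_release.]. Adds cache_stale.
Round 4: (v) [artifact_signed :- cache_stale.]. Adds artifact_signed.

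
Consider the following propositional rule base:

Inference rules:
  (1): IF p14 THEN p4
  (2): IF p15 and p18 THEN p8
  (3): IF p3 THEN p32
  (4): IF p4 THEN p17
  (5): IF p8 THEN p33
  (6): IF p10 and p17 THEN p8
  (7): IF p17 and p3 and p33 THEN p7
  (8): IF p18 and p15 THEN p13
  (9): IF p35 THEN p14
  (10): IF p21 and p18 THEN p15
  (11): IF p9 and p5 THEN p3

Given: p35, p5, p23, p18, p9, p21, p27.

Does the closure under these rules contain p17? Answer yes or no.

yes

Round 1: (9) [IF p35 THEN p14]; (10) [IF p21 and p18 THEN p15]; (11) [IF p9 and p5 THEN p3]. Adds p14, p15, p3.
Round 2: (1) [IF p14 THEN p4]; (2) [IF p15 and p18 THEN p8]; (3) [IF p3 THEN p32]; (8) [IF p18 and p15 THEN p13]. Adds p4, p8, p32, p13.
Round 3: (4) [IF p4 THEN p17]; (5) [IF p8 THEN p33]. Adds p17, p33.
Round 4: (7) [IF p17 and p3 and p33 THEN p7]. Adds p7.
p17 appears in round 3, so it is derivable.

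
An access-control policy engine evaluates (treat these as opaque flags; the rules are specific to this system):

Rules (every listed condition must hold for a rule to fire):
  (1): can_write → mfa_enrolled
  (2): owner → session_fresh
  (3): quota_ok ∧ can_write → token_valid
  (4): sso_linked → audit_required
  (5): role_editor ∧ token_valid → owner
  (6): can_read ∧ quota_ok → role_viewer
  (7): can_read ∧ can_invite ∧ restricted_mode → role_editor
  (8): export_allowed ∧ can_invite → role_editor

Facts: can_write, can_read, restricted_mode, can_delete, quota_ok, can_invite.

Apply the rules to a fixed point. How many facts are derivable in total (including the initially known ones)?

[1] (1) [can_write → mfa_enrolled]; (3) [quota_ok ∧ can_write → token_valid]; (6) [can_read ∧ quota_ok → role_viewer]; (7) [can_read ∧ can_invite ∧ restricted_mode → role_editor]. ⇒ new: mfa_enrolled, token_valid, role_viewer, role_editor.
[2] (5) [role_editor ∧ token_valid → owner]. ⇒ new: owner.
[3] (2) [owner → session_fresh]. ⇒ new: session_fresh.
Closure: {can_delete, can_invite, can_read, can_write, mfa_enrolled, owner, quota_ok, restricted_mode, role_editor, role_viewer, session_fresh, token_valid} — 12 facts.

12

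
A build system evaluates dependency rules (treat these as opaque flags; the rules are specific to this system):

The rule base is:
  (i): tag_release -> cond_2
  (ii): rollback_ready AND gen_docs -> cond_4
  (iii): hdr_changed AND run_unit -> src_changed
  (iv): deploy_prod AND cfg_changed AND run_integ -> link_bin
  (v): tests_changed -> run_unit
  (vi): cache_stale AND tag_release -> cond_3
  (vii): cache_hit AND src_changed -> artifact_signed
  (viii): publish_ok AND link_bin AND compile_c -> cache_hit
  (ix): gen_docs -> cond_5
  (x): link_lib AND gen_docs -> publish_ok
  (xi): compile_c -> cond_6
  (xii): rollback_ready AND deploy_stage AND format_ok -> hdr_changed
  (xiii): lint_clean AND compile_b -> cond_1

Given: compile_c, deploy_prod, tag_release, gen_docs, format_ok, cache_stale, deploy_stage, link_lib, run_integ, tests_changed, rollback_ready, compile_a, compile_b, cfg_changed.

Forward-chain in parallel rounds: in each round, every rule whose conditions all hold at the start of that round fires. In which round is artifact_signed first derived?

3

Round 1: (i) [tag_release -> cond_2]; (ii) [rollback_ready AND gen_docs -> cond_4]; (iv) [deploy_prod AND cfg_changed AND run_integ -> link_bin]; (v) [tests_changed -> run_unit]; (vi) [cache_stale AND tag_release -> cond_3]; (ix) [gen_docs -> cond_5]; (x) [link_lib AND gen_docs -> publish_ok]; (xi) [compile_c -> cond_6]; (xii) [rollback_ready AND deploy_stage AND format_ok -> hdr_changed]. New: cond_2, cond_4, link_bin, run_unit, cond_3, cond_5, publish_ok, cond_6, hdr_changed.
Round 2: (iii) [hdr_changed AND run_unit -> src_changed]; (viii) [publish_ok AND link_bin AND compile_c -> cache_hit]. New: src_changed, cache_hit.
Round 3: (vii) [cache_hit AND src_changed -> artifact_signed]. New: artifact_signed.
artifact_signed first appears in round 3.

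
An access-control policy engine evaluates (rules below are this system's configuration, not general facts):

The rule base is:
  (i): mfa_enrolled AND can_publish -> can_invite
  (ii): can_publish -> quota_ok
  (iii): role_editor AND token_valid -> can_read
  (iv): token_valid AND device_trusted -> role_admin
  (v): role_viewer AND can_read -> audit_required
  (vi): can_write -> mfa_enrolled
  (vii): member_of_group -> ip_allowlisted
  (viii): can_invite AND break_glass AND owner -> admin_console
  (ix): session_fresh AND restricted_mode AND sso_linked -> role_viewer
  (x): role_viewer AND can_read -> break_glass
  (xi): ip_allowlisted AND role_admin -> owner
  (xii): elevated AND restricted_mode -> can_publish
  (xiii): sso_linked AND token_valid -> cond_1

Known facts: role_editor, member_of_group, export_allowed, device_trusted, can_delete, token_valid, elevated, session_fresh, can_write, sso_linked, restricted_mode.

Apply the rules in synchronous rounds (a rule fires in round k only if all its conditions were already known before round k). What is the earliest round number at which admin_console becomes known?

3

Round 1 — (iii), (iv), (vi), (vii), (ix), (xii), (xiii), derive can_read, role_admin, mfa_enrolled, ip_allowlisted, role_viewer, can_publish, cond_1.
Round 2 — (i), (ii), (v), (x), (xi), derive can_invite, quota_ok, audit_required, break_glass, owner.
Round 3 — (viii), derive admin_console.
admin_console first appears in round 3.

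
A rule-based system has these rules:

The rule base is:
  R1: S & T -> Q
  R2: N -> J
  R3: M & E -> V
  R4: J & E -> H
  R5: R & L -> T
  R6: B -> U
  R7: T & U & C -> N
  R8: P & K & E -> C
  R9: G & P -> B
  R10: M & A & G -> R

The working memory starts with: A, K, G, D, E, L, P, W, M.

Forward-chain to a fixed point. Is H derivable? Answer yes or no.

Round 1: R3 [M & E -> V]; R8 [P & K & E -> C]; R9 [G & P -> B]; R10 [M & A & G -> R]. Adds V, C, B, R.
Round 2: R5 [R & L -> T]; R6 [B -> U]. Adds T, U.
Round 3: R7 [T & U & C -> N]. Adds N.
Round 4: R2 [N -> J]. Adds J.
Round 5: R4 [J & E -> H]. Adds H.
H appears in round 5, so it is derivable.

yes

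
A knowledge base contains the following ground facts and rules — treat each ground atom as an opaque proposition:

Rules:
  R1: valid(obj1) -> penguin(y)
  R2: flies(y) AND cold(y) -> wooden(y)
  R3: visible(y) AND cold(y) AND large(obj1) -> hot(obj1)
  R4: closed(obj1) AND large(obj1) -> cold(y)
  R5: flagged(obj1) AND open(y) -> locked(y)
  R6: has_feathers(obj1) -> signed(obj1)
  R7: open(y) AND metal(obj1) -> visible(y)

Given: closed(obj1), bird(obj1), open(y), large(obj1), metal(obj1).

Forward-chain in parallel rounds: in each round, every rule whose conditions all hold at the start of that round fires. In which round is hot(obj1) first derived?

[1] R4 [closed(obj1) AND large(obj1) -> cold(y)]; R7 [open(y) AND metal(obj1) -> visible(y)]. ⇒ new: cold(y), visible(y).
[2] R3 [visible(y) AND cold(y) AND large(obj1) -> hot(obj1)]. ⇒ new: hot(obj1).
hot(obj1) first appears in round 2.

2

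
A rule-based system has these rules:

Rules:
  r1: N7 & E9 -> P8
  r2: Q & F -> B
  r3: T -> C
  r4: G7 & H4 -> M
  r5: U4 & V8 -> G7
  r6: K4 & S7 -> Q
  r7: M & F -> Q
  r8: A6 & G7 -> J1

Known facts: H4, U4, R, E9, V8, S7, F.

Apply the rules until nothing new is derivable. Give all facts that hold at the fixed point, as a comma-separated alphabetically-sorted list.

Round 1 fires r5, giving G7.
Round 2 fires r4, giving M.
Round 3 fires r7, giving Q.
Round 4 fires r2, giving B.

B, E9, F, G7, H4, M, Q, R, S7, U4, V8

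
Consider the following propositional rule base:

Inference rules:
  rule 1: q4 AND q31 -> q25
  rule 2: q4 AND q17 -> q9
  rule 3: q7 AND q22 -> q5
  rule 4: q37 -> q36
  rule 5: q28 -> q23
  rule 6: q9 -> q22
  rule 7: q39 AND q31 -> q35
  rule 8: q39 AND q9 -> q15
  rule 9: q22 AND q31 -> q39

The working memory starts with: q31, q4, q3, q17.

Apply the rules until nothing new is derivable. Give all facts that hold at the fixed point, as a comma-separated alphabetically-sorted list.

Round 1 fires rule 1, rule 2, giving q25, q9.
Round 2 fires rule 6, giving q22.
Round 3 fires rule 9, giving q39.
Round 4 fires rule 7, rule 8, giving q35, q15.

q15, q17, q22, q25, q3, q31, q35, q39, q4, q9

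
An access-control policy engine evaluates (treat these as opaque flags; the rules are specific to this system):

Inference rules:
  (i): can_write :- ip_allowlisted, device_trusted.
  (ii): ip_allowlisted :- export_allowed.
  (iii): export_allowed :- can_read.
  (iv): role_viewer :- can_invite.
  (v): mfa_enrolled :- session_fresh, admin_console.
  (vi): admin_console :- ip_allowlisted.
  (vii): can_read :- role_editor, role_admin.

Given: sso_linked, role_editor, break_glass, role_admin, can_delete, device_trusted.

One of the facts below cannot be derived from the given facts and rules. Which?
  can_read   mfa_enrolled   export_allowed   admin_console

mfa_enrolled

[1] (vii) [can_read :- role_editor, role_admin.]. ⇒ new: can_read.
[2] (iii) [export_allowed :- can_read.]. ⇒ new: export_allowed.
[3] (ii) [ip_allowlisted :- export_allowed.]. ⇒ new: ip_allowlisted.
[4] (i) [can_write :- ip_allowlisted, device_trusted.]; (vi) [admin_console :- ip_allowlisted.]. ⇒ new: can_write, admin_console.
Derived: admin_console (round 4), export_allowed (round 2), can_read (round 1). mfa_enrolled never appears in any round.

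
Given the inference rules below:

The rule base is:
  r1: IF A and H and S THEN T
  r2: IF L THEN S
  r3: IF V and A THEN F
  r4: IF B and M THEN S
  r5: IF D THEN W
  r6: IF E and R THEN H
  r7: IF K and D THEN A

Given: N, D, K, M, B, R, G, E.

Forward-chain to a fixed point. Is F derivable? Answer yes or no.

Round 1: r4 [IF B and M THEN S]; r5 [IF D THEN W]; r6 [IF E and R THEN H]; r7 [IF K and D THEN A]. Adds S, W, H, A.
Round 2: r1 [IF A and H and S THEN T]. Adds T.
Fixed point reached. F is concluded only by r3; r3 needs V (never derived).

no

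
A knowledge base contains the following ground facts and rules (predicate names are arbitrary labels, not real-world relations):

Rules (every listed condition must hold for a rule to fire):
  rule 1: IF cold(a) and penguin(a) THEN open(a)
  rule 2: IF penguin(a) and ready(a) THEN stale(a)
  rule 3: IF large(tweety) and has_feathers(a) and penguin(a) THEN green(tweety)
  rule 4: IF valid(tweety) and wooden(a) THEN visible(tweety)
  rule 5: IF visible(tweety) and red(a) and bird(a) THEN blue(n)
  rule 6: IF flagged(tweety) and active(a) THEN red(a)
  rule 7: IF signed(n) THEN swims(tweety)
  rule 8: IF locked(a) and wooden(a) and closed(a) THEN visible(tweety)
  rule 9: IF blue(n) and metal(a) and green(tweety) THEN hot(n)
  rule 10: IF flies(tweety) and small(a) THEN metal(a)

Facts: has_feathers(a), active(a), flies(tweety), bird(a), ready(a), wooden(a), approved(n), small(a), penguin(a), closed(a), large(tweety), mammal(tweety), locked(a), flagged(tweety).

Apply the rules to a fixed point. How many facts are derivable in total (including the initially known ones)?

Round 1 — rule 2, rule 3, rule 6, rule 8, rule 10, derive stale(a), green(tweety), red(a), visible(tweety), metal(a).
Round 2 — rule 5, derive blue(n).
Round 3 — rule 9, derive hot(n).
Closure: {active(a), approved(n), bird(a), blue(n), closed(a), flagged(tweety), flies(tweety), green(tweety), has_feathers(a), hot(n), large(tweety), locked(a), mammal(tweety), metal(a), penguin(a), ready(a), red(a), small(a), stale(a), visible(tweety), wooden(a)} — 21 facts.

21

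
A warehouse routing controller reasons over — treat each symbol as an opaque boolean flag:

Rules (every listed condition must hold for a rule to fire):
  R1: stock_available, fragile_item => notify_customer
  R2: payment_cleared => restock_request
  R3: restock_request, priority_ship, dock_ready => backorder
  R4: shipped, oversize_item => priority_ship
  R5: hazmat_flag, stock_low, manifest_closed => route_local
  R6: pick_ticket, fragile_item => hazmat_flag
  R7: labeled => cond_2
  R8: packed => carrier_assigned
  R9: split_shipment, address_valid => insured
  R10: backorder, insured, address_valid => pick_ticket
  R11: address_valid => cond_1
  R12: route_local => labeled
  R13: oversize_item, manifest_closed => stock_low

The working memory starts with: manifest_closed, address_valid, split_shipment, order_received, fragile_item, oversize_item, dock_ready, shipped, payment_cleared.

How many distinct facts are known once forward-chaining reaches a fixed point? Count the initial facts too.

20

Round 1 — R2, R4, R9, R11, R13, derive restock_request, priority_ship, insured, cond_1, stock_low.
Round 2 — R3, derive backorder.
Round 3 — R10, derive pick_ticket.
Round 4 — R6, derive hazmat_flag.
Round 5 — R5, derive route_local.
Round 6 — R12, derive labeled.
Round 7 — R7, derive cond_2.
Closure: {address_valid, backorder, cond_1, cond_2, dock_ready, fragile_item, hazmat_flag, insured, labeled, manifest_closed, order_received, oversize_item, payment_cleared, pick_ticket, priority_ship, restock_request, route_local, shipped, split_shipment, stock_low} — 20 facts.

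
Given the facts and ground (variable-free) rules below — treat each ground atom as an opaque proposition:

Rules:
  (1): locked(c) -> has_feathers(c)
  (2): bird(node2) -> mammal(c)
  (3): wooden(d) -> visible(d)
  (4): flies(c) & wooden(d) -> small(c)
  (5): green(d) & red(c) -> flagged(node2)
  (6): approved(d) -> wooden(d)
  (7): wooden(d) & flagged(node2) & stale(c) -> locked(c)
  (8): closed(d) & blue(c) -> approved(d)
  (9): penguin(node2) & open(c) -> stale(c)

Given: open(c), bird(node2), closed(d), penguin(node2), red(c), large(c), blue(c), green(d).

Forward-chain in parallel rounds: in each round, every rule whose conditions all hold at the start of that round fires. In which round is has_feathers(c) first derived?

4

Round 1: (2) [bird(node2) -> mammal(c)]; (5) [green(d) & red(c) -> flagged(node2)]; (8) [closed(d) & blue(c) -> approved(d)]; (9) [penguin(node2) & open(c) -> stale(c)]. Adds mammal(c), flagged(node2), approved(d), stale(c).
Round 2: (6) [approved(d) -> wooden(d)]. Adds wooden(d).
Round 3: (3) [wooden(d) -> visible(d)]; (7) [wooden(d) & flagged(node2) & stale(c) -> locked(c)]. Adds visible(d), locked(c).
Round 4: (1) [locked(c) -> has_feathers(c)]. Adds has_feathers(c).
has_feathers(c) first appears in round 4.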